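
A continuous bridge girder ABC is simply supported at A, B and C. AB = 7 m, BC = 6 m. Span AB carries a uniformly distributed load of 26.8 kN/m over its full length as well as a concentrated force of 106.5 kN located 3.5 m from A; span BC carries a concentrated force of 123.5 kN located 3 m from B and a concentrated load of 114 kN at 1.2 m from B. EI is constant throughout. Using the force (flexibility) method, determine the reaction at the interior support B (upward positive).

R_B = 384.6 kN

Insert a hinge at B; M_B is the redundant, and each span becomes simply supported.
End slopes at the hinge B, treating each span as simply supported:
  span AB: UDL 26.8: wL³/(24EI) = 383/EI
  span AB: point load 106.5 at a = 3.5: Pab(L + a)/(6LEI) = 326.2/EI
  span BC: point load 123.5 at a = 3: Pab(L + b)/(6LEI) = 277.9/EI
  span BC: point load 114 at a = 1.2: Pab(L + b)/(6LEI) = 197/EI
  relative rotation θ_0 = (709.2 + 474.9)/EI = 1184/EI
A unit hogging moment at B produces rotation L₁/(3EI) + L₂/(3EI) = 4.333/EI.
Compatibility: M_B·(L₁+L₂)/(3EI) = θ_0, giving M_B = 273.2 kN·m (hogging).
Span AB, ΣM about A with M_B applied at B: R_B^{AB}·7 = 1029 + 273.2, so R_B^{AB} = 186.1 kN and R_A = 294.1 − 186.1 = 108 kN.
Span BC, ΣM about C: R_B^{BC}·6 = 917.7 + 273.2, so R_B^{BC} = 198.5 kN and R_C = 237.5 − 198.5 = 39.01 kN.
R_B = 186.1 + 198.5 = 384.6 kN.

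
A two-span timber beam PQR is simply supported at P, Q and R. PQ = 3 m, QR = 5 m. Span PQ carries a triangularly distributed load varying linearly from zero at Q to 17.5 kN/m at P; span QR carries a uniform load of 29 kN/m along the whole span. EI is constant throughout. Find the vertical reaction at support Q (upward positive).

R_Q = 113.3 kN

Insert a hinge at Q; M_Q is the redundant, and each span becomes simply supported.
Discontinuity in slope at Q on the released structure — sum the simple-span end rotations:
  span PQ: triangular load, peak 17.5: 7w₀L³/(360EI) = 9.188/EI
  span QR: UDL 29: wL³/(24EI) = 151/EI
  relative rotation θ_0 = (9.188 + 151)/EI = 160.2/EI
A unit hogging moment at Q produces rotation L₁/(3EI) + L₂/(3EI) = 2.667/EI.
Slope continuity at Q: θ_0 = M_Q·2.667/EI, so M_Q = 160.2/2.667 = 60.09 kN·m (hogging).
Span PQ, ΣM about P with M_Q applied at Q: R_Q^{PQ}·3 = 26.25 + 60.09, so R_Q^{PQ} = 28.78 kN and R_P = 26.25 − 28.78 = -2.529 kN.
Span QR, ΣM about R: R_Q^{QR}·5 = 362.5 + 60.09, so R_Q^{QR} = 84.52 kN and R_R = 145 − 84.52 = 60.48 kN.
R_Q = 28.78 + 84.52 = 113.3 kN.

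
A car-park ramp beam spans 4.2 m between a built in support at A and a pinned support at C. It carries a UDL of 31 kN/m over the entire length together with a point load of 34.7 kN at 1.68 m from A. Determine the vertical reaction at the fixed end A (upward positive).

Take the reaction at C as the redundant and release it; the primary structure is a cantilever fixed at A.
Free-end deflection of the primary structure under the applied loading (downward +):
  UDL 31: wL⁴/(8EI) = 1206/EI
  point load 34.7 at a = 1.68: Pa²(3L − a)/(6EI) = 178.2/EI
  δ_0 = 1384/EI
Tip deflection under a unit load at C: L³/(3EI) = 24.7/EI.
Compatibility at C: δ_0 − R_C·δ_{CC} = 0, so R_C = 1384/24.7 = 56.04 kN.
Vertical equilibrium: R_A = ΣP − R_C = 164.9 − 56.04 = 108.9 kN.

R_A = 108.9 kN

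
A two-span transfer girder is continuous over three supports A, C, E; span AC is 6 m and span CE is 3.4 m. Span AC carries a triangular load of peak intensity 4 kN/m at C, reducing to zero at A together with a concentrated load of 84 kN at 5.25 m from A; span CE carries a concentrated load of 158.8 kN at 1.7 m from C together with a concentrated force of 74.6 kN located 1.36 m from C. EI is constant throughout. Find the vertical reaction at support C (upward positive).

Take M_C as the redundant. Released structure: two simple spans AC and CE with a hinge at C.
End slopes at the hinge C, treating each span as simply supported:
  span AC: triangular load, peak 4: w₀L³/(45EI) = 19.2/EI
  span AC: point load 84 at a = 5.25: Pab(L + a)/(6LEI) = 103.4/EI
  span CE: point load 158.8 at a = 1.7: Pab(L + b)/(6LEI) = 114.7/EI
  span CE: point load 74.6 at a = 1.36: Pab(L + b)/(6LEI) = 55.19/EI
  relative rotation θ_0 = (122.6 + 169.9)/EI = 292.5/EI
A unit hogging moment at C produces rotation L₁/(3EI) + L₂/(3EI) = 3.133/EI.
Slope continuity at C: θ_0 = M_C·3.133/EI, so M_C = 292.5/3.133 = 93.35 kN·m (hogging).
Span AC, ΣM about A with M_C applied at C: R_C^{AC}·6 = 489 + 93.35, so R_C^{AC} = 97.06 kN and R_A = 96 − 97.06 = -1.058 kN.
Span CE, ΣM about E: R_C^{CE}·3.4 = 422.1 + 93.35, so R_C^{CE} = 151.6 kN and R_E = 233.4 − 151.6 = 81.79 kN.
R_C = 97.06 + 151.6 = 248.7 kN.

R_C = 248.7 kN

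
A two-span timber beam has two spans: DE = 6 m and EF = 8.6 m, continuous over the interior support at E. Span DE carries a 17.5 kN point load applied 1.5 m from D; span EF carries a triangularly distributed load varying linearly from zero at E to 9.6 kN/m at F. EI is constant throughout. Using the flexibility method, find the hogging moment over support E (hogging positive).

M_E = 29.45 kN·m

Take M_E as the redundant. Released structure: two simple spans DE and EF with a hinge at E.
Rotations at E on the released spans (each span's end-slope, ×1/EI):
  span DE: point load 17.5 at a = 1.5: Pab(L + a)/(6LEI) = 24.61/EI
  span EF: triangular load, peak 9.6: 7w₀L³/(360EI) = 118.7/EI
  relative rotation θ_0 = (24.61 + 118.7)/EI = 143.3/EI
A unit hogging moment at E produces rotation L₁/(3EI) + L₂/(3EI) = 4.867/EI.
Slope continuity at E: θ_0 = M_E·4.867/EI, so M_E = 143.3/4.867 = 29.45 kN·m (hogging).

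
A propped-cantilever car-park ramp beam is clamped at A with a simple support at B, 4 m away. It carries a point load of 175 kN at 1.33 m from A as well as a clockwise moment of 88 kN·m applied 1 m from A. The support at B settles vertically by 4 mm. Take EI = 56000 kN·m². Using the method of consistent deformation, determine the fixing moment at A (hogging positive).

Choose R_B as the redundant. The primary structure is the cantilever fixed at A.
Free-end deflection of the primary structure under the applied loading (downward +):
  point load 175 at a = 1.33: Pa²(3L − a)/(6EI) = 550.5/EI
  clockwise couple 88 at a = 1: M₀a(2L − a)/(2EI) = 308/EI
  δ_0 = 858.5/EI
Tip deflection under a unit load at B: L³/(3EI) = 21.33/EI.
With EI = 56000 kN·m²: δ_0 = 0.01533 m and δ_{BB} = 0.000381 m/kN.
Compatibility — the beam at B must follow the support down by 0.004 m: δ_0 − R_B·δ_{BB} = 0.004, so R_B = (0.01533 − 0.004)/0.000381 = 29.74 kN.
Moment equilibrium about A: M_A = Σ(load moments about A) − R_B·L = 320.8 − 29.74×4 = 201.8 kN·m.

M_A = 201.8 kN·m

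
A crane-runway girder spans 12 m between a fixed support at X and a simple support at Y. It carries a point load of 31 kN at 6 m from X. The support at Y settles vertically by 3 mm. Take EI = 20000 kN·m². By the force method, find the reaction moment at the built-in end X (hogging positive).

Take the reaction at Y as the redundant and release it; the primary structure is a cantilever fixed at X.
Deflection at Y on the released cantilever, summing each load's contribution:
  point load 31 at a = 6: Pa²(3L − a)/(6EI) = 5580/EI
Tip deflection under a unit load at Y: L³/(3EI) = 576/EI.
With EI = 20000 kN·m²: δ_0 = 0.279 m and δ_{YY} = 0.0288 m/kN.
Compatibility — the beam at Y must follow the support down by 0.003 m: δ_0 − R_Y·δ_{YY} = 0.003, so R_Y = (0.279 − 0.003)/0.0288 = 9.583 kN.
Moment equilibrium about X: M_X = Σ(load moments about X) − R_Y·L = 186 − 9.583×12 = 71 kN·m.

M_X = 71 kN·m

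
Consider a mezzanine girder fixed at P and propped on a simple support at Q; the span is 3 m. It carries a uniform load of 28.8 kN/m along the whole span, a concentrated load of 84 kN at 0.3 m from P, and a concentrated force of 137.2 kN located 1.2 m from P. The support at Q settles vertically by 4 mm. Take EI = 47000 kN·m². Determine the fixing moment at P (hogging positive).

M_P = 195.6 kN·m

Take the reaction at Q as the redundant and release it; the primary structure is a cantilever fixed at P.
Deflection at Q on the released cantilever, summing each load's contribution:
  UDL 28.8: wL⁴/(8EI) = 291.6/EI
  point load 84 at a = 0.3: Pa²(3L − a)/(6EI) = 10.96/EI
  point load 137.2 at a = 1.2: Pa²(3L − a)/(6EI) = 256.8/EI
  δ_0 = 559.4/EI
Tip deflection under a unit load at Q: L³/(3EI) = 9/EI.
With EI = 47000 kN·m²: δ_0 = 0.011902 m and δ_{QQ} = 0.000191 m/kN.
Compatibility — the beam at Q must follow the support down by 0.004 m: δ_0 − R_Q·δ_{QQ} = 0.004, so R_Q = (0.011902 − 0.004)/0.000191 = 41.27 kN.
Moment equilibrium about P: M_P = Σ(load moments about P) − R_Q·L = 319.4 − 41.27×3 = 195.6 kN·m.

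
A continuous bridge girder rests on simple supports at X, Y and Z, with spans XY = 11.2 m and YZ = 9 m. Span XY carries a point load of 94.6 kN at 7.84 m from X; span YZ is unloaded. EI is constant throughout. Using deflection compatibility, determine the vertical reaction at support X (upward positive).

R_X = 19.02 kN

Take M_Y as the redundant. Released structure: two simple spans XY and YZ with a hinge at Y.
Rotations at Y on the released spans (each span's end-slope, ×1/EI):
  span XY: point load 94.6 at a = 7.84: Pab(L + a)/(6LEI) = 706.1/EI
  relative rotation θ_0 = (706.1 + 0)/EI = 706.1/EI
A unit hogging moment at Y produces rotation L₁/(3EI) + L₂/(3EI) = 6.733/EI.
Slope continuity at Y: θ_0 = M_Y·6.733/EI, so M_Y = 706.1/6.733 = 104.9 kN·m (hogging).
Span XY, ΣM about X with M_Y applied at Y: R_Y^{XY}·11.2 = 741.7 + 104.9, so R_Y^{XY} = 75.58 kN and R_X = 94.6 − 75.58 = 19.02 kN.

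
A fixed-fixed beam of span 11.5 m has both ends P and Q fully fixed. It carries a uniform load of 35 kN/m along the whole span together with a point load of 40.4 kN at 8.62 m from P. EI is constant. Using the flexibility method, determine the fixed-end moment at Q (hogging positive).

M_Q = 451.1 kN·m

Release both end moments; the primary structure is a simply-supported span PQ with redundants M_P and M_Q.
On the primary (simply-supported) span, the end slopes from the loading are:
  at P: UDL 35: wL³/(24EI) = 2218/EI
  at Q: UDL 35: wL³/(24EI) = 2218/EI
  at P: point load 40.4 at a = 8.62: Pab(L + b)/(6LEI) = 209/EI
  at Q: point load 40.4 at a = 8.62: Pab(L + a)/(6LEI) = 292.5/EI
  θ_P0 = 2427/EI,  θ_Q0 = 2510/EI
Flexibility coefficients: a unit moment at one end gives L/(3EI) there and L/(6EI) at the far end, so f₁₁ = f₂₂ = 3.833/EI and f₁₂ = f₂₁ = 1.917/EI.
Compatibility — zero rotation at each built-in end:
  3.833 M_P + 1.917 M_Q = 2427
  1.917 M_P + 3.833 M_Q = 2510
Solving the pair gives M_P = 407.6 kN·m and M_Q = 451.1 kN·m (hogging).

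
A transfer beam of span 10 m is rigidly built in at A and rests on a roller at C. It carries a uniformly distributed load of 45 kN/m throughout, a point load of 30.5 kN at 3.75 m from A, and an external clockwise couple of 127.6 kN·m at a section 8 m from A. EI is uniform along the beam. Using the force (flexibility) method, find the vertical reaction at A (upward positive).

R_A = 287.7 kN

Release the roller at C. Primary structure: cantilever fixed at A.
Primary-structure tip deflection at C by superposition:
  UDL 45: wL⁴/(8EI) = 56250/EI
  point load 30.5 at a = 3.75: Pa²(3L − a)/(6EI) = 1876/EI
  clockwise couple 127.6 at a = 8: M₀a(2L − a)/(2EI) = 6125/EI
  δ_0 = 64251/EI
Tip deflection under a unit load at C: L³/(3EI) = 333.3/EI.
The prop prevents deflection at C: R_C = δ_0/δ_{CC} = 64251/333.3 = 192.8 kN.
Vertical equilibrium: R_A = ΣP − R_C = 480.5 − 192.8 = 287.7 kN.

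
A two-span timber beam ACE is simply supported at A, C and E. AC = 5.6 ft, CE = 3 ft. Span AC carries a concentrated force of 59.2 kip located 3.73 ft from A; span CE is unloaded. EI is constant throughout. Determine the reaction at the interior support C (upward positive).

Release continuity at C by inserting a hinge; the redundant is the internal moment M_C. The primary structure is two simply-supported spans AC and CE.
Discontinuity in slope at C on the released structure — sum the simple-span end rotations:
  span AC: point load 59.2 at a = 3.73: Pab(L + a)/(6LEI) = 114.7/EI
  relative rotation θ_0 = (114.7 + 0)/EI = 114.7/EI
A unit hogging moment at C produces rotation L₁/(3EI) + L₂/(3EI) = 2.867/EI.
Slope continuity at C: θ_0 = M_C·2.867/EI, so M_C = 114.7/2.867 = 40 kip·ft (hogging).
Span AC, ΣM about A with M_C applied at C: R_C^{AC}·5.6 = 220.8 + 40, so R_C^{AC} = 46.57 kip and R_A = 59.2 − 46.57 = 12.63 kip.
Span CE, ΣM about E: R_C^{CE}·3 = 0 + 40, so R_C^{CE} = 13.33 kip and R_E = 0 − 13.33 = -13.33 kip.
R_C = 46.57 + 13.33 = 59.91 kip.

R_C = 59.91 kip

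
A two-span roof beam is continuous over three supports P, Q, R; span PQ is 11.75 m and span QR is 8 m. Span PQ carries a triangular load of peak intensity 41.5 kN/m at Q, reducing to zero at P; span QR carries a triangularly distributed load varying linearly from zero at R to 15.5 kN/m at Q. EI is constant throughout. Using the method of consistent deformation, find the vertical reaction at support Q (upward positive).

R_Q = 257.2 kN

Release continuity at Q by inserting a hinge; the redundant is the internal moment M_Q. The primary structure is two simply-supported spans PQ and QR.
Discontinuity in slope at Q on the released structure — sum the simple-span end rotations:
  span PQ: triangular load, peak 41.5: w₀L³/(45EI) = 1496/EI
  span QR: triangular load, peak 15.5: w₀L³/(45EI) = 176.4/EI
  relative rotation θ_0 = (1496 + 176.4)/EI = 1672/EI
A unit hogging moment at Q produces rotation L₁/(3EI) + L₂/(3EI) = 6.583/EI.
Compatibility: M_Q·(L₁+L₂)/(3EI) = θ_0, giving M_Q = 254 kN·m (hogging).
Span PQ, ΣM about P with M_Q applied at Q: R_Q^{PQ}·11.75 = 1910 + 254, so R_Q^{PQ} = 184.2 kN and R_P = 243.8 − 184.2 = 59.65 kN.
Span QR, ΣM about R: R_Q^{QR}·8 = 330.7 + 254, so R_Q^{QR} = 73.09 kN and R_R = 62 − 73.09 = -11.09 kN.
R_Q = 184.2 + 73.09 = 257.2 kN.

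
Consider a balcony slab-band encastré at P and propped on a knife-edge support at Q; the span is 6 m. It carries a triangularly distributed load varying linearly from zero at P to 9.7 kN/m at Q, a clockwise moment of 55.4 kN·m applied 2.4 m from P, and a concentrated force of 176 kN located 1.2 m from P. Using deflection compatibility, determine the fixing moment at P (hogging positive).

Take the reaction at Q as the redundant and release it; the primary structure is a cantilever fixed at P.
Deflection at Q on the released cantilever, summing each load's contribution:
  triangular load, peak 9.7 at the free end: 11w₀L⁴/(120EI) = 1152/EI
  clockwise couple 55.4 at a = 2.4: M₀a(2L − a)/(2EI) = 638.2/EI
  point load 176 at a = 1.2: Pa²(3L − a)/(6EI) = 709.6/EI
  δ_0 = 2500/EI
Tip deflection under a unit load at Q: L³/(3EI) = 72/EI.
The prop prevents deflection at Q: R_Q = δ_0/δ_{QQ} = 2500/72 = 34.73 kN.
Moment equilibrium about P: M_P = Σ(load moments about P) − R_Q·L = 383 − 34.73×6 = 174.7 kN·m.

M_P = 174.7 kN·m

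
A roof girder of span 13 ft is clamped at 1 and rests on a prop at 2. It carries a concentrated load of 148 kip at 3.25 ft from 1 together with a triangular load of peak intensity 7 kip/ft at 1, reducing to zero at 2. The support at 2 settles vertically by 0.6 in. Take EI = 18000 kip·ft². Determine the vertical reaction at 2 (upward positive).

Remove the prop at 2; the released (primary) structure is a cantilever built in at 1.
Primary-structure tip deflection at 2 by superposition:
  point load 148 at a = 3.25: Pa²(3L − a)/(6EI) = 9314/EI
  triangular load, peak 7 at the fixed end: w₀L⁴/(30EI) = 6664/EI
  δ_0 = 15979/EI
Flexibility coefficient — unit upward force at 2: δ_{22} = L³/(3EI) = 732.3/EI.
With EI = 18000 kip·ft²: δ_0 = 0.8877 ft and δ_{22} = 0.040685 ft/kip.
Compatibility — the beam at 2 must follow the support down by 0.05 ft: δ_0 − R_2·δ_{22} = 0.05, so R_2 = (0.8877 − 0.05)/0.040685 = 20.59 kip.

R_2 = 20.59 kip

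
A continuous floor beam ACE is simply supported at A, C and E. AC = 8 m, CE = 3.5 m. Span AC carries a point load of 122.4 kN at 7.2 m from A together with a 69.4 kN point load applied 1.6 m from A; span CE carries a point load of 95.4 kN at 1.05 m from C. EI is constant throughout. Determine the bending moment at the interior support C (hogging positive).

Release continuity at C by inserting a hinge; the redundant is the internal moment M_C. The primary structure is two simply-supported spans AC and CE.
End slopes at the hinge C, treating each span as simply supported:
  span AC: point load 122.4 at a = 7.2: Pab(L + a)/(6LEI) = 223.3/EI
  span AC: point load 69.4 at a = 1.6: Pab(L + a)/(6LEI) = 142.1/EI
  span CE: point load 95.4 at a = 1.05: Pab(L + b)/(6LEI) = 69.53/EI
  relative rotation θ_0 = (365.4 + 69.53)/EI = 434.9/EI
A unit hogging moment at C produces rotation L₁/(3EI) + L₂/(3EI) = 3.833/EI.
Compatibility: M_C·(L₁+L₂)/(3EI) = θ_0, giving M_C = 113.5 kN·m (hogging).

M_C = 113.5 kN·m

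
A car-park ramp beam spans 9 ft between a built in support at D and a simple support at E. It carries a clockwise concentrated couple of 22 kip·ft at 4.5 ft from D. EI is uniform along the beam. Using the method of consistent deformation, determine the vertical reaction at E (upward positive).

Remove the prop at E; the released (primary) structure is a cantilever built in at D.
Free-end deflection of the primary structure under the applied loading (downward +):
  clockwise couple 22 at a = 4.5: M₀a(2L − a)/(2EI) = 668.2/EI
Tip deflection under a unit load at E: L³/(3EI) = 243/EI.
The prop prevents deflection at E: R_E = δ_0/δ_{EE} = 668.2/243 = 2.75 kip.

R_E = 2.75 kip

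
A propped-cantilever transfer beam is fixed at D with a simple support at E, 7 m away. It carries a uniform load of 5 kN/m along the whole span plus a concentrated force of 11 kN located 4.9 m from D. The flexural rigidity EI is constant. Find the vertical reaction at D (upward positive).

Take the reaction at E as the redundant and release it; the primary structure is a cantilever fixed at D.
Free-end deflection of the primary structure under the applied loading (downward +):
  UDL 5: wL⁴/(8EI) = 1501/EI
  point load 11 at a = 4.9: Pa²(3L − a)/(6EI) = 708.7/EI
  δ_0 = 2209/EI
Tip deflection under a unit load at E: L³/(3EI) = 114.3/EI.
Compatibility at E: δ_0 − R_E·δ_{EE} = 0, so R_E = 2209/114.3 = 19.32 kN.
Vertical equilibrium: R_D = ΣP − R_E = 46 − 19.32 = 26.68 kN.

R_D = 26.68 kN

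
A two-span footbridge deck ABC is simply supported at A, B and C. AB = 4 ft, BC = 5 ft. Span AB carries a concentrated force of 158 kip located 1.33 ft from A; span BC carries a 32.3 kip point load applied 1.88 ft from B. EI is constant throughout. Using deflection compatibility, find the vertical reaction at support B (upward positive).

R_B = 99.07 kip

Take M_B as the redundant. Released structure: two simple spans AB and BC with a hinge at B.
End slopes at the hinge B, treating each span as simply supported:
  span AB: point load 158 at a = 1.33: Pab(L + a)/(6LEI) = 124.6/EI
  span BC: point load 32.3 at a = 1.88: Pab(L + b)/(6LEI) = 51.28/EI
  relative rotation θ_0 = (124.6 + 51.28)/EI = 175.9/EI
A unit hogging moment at B produces rotation L₁/(3EI) + L₂/(3EI) = 3/EI.
Slope continuity at B: θ_0 = M_B·3/EI, so M_B = 175.9/3 = 58.63 kip·ft (hogging).
Span AB, ΣM about A with M_B applied at B: R_B^{AB}·4 = 210.1 + 58.63, so R_B^{AB} = 67.19 kip and R_A = 158 − 67.19 = 90.81 kip.
Span BC, ΣM about C: R_B^{BC}·5 = 100.8 + 58.63, so R_B^{BC} = 31.88 kip and R_C = 32.3 − 31.88 = 0.4191 kip.
R_B = 67.19 + 31.88 = 99.07 kip.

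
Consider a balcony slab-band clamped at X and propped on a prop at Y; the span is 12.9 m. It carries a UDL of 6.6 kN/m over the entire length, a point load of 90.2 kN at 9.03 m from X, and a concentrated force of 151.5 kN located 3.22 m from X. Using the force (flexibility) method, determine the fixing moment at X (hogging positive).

Remove the prop at Y; the released (primary) structure is a cantilever built in at X.
Free-end deflection of the primary structure under the applied loading (downward +):
  UDL 6.6: wL⁴/(8EI) = 22846/EI
  point load 90.2 at a = 9.03: Pa²(3L − a)/(6EI) = 36370/EI
  point load 151.5 at a = 3.22: Pa²(3L − a)/(6EI) = 9289/EI
  δ_0 = 68505/EI
Tip deflection under a unit load at Y: L³/(3EI) = 715.6/EI.
Compatibility at Y: δ_0 − R_Y·δ_{YY} = 0, so R_Y = 68505/715.6 = 95.74 kN.
Moment equilibrium about X: M_X = Σ(load moments about X) − R_Y·L = 1851 − 95.74×12.9 = 616.5 kN·m.

M_X = 616.5 kN·m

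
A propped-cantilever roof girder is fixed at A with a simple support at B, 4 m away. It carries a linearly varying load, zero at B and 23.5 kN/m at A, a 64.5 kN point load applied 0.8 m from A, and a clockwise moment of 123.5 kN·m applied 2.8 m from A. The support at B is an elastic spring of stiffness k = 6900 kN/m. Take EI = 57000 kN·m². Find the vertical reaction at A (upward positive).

R_A = 71.74 kN

Choose R_B as the redundant. The primary structure is the cantilever fixed at A.
Primary-structure tip deflection at B by superposition:
  triangular load, peak 23.5 at the fixed end: w₀L⁴/(30EI) = 200.5/EI
  point load 64.5 at a = 0.8: Pa²(3L − a)/(6EI) = 77.06/EI
  clockwise couple 123.5 at a = 2.8: M₀a(2L − a)/(2EI) = 899.1/EI
  δ_0 = 1177/EI
Tip deflection under a unit load at B: L³/(3EI) = 21.33/EI.
With EI = 57000 kN·m²: δ_0 = 0.020643 m and δ_{BB} = 0.000374 m/kN.
Compatibility — the spring shortens by R_B/k under the reaction it provides: δ_0 − R_B·δ_{BB} = R_B/k. With 1/k = 0.000145 m/kN, R_B = δ_0 / (δ_{BB} + 1/k) = 0.020643 / (0.000374 + 0.000145) = 39.76 kN.
Vertical equilibrium: R_A = ΣP − R_B = 111.5 − 39.76 = 71.74 kN.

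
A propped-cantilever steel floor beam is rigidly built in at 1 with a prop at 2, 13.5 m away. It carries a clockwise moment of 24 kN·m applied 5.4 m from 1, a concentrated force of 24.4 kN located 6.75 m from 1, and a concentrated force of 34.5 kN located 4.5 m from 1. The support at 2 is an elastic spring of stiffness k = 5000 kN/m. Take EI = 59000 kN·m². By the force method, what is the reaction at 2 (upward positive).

Take the reaction at 2 as the redundant and release it; the primary structure is a cantilever fixed at 1.
Primary-structure tip deflection at 2 by superposition:
  clockwise couple 24 at a = 5.4: M₀a(2L − a)/(2EI) = 1400/EI
  point load 24.4 at a = 6.75: Pa²(3L − a)/(6EI) = 6253/EI
  point load 34.5 at a = 4.5: Pa²(3L − a)/(6EI) = 4192/EI
  δ_0 = 11845/EI
Tip deflection under a unit load at 2: L³/(3EI) = 820.1/EI.
With EI = 59000 kN·m²: δ_0 = 0.20076 m and δ_{22} = 0.0139 m/kN.
Compatibility — the spring shortens by R_2/k under the reaction it provides: δ_0 − R_2·δ_{22} = R_2/k. With 1/k = 0.0002 m/kN, R_2 = δ_0 / (δ_{22} + 1/k) = 0.20076 / (0.0139 + 0.0002) = 14.24 kN.

R_2 = 14.24 kN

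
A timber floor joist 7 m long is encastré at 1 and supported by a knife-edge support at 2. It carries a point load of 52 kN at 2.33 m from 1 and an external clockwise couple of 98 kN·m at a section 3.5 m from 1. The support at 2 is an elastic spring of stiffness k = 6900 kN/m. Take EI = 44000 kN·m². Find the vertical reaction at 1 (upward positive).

R_1 = 29.8 kN

Choose R_2 as the redundant. The primary structure is the cantilever fixed at 1.
Free-end deflection of the primary structure under the applied loading (downward +):
  point load 52 at a = 2.33: Pa²(3L − a)/(6EI) = 878.4/EI
  clockwise couple 98 at a = 3.5: M₀a(2L − a)/(2EI) = 1801/EI
  δ_0 = 2679/EI
Flexibility coefficient — unit upward force at 2: δ_{22} = L³/(3EI) = 114.3/EI.
With EI = 44000 kN·m²: δ_0 = 0.060891 m and δ_{22} = 0.002598 m/kN.
Compatibility — the spring shortens by R_2/k under the reaction it provides: δ_0 − R_2·δ_{22} = R_2/k. With 1/k = 0.000145 m/kN, R_2 = δ_0 / (δ_{22} + 1/k) = 0.060891 / (0.002598 + 0.000145) = 22.2 kN.
Vertical equilibrium: R_1 = ΣP − R_2 = 52 − 22.2 = 29.8 kN.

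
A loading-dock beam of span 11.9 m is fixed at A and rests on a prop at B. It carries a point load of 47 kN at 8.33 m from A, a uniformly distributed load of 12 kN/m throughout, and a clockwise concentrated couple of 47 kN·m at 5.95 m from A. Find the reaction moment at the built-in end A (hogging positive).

Release the roller at B. Primary structure: cantilever fixed at A.
Deflection at B on the released cantilever, summing each load's contribution:
  point load 47 at a = 8.33: Pa²(3L − a)/(6EI) = 14877/EI
  UDL 12: wL⁴/(8EI) = 30080/EI
  clockwise couple 47 at a = 5.95: M₀a(2L − a)/(2EI) = 2496/EI
  δ_0 = 47453/EI
Flexibility coefficient — unit upward force at B: δ_{BB} = L³/(3EI) = 561.7/EI.
The prop prevents deflection at B: R_B = δ_0/δ_{BB} = 47453/561.7 = 84.48 kN.
Moment equilibrium about A: M_A = Σ(load moments about A) − R_B·L = 1288 − 84.48×11.9 = 282.9 kN·m.

M_A = 282.9 kN·m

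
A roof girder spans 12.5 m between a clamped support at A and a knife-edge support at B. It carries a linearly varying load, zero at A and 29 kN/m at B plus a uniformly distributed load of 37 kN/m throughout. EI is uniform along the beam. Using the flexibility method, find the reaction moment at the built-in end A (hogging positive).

M_A = 987 kN·m

Take the reaction at B as the redundant and release it; the primary structure is a cantilever fixed at A.
Deflection at B on the released cantilever, summing each load's contribution:
  triangular load, peak 29 at the free end: 11w₀L⁴/(120EI) = 64901/EI
  UDL 37: wL⁴/(8EI) = 112915/EI
  δ_0 = 177816/EI
Tip deflection under a unit load at B: L³/(3EI) = 651/EI.
The prop prevents deflection at B: R_B = δ_0/δ_{BB} = 177816/651 = 273.1 kN.
Moment equilibrium about A: M_A = Σ(load moments about A) − R_B·L = 4401 − 273.1×12.5 = 987 kN·m.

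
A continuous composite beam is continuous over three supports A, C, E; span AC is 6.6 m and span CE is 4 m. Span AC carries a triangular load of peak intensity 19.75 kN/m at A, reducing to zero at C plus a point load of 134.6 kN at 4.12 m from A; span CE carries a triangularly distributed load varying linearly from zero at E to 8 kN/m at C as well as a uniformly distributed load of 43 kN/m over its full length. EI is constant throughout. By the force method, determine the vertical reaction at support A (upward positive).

R_A = 67.92 kN

Take M_C as the redundant. Released structure: two simple spans AC and CE with a hinge at C.
End slopes at the hinge C, treating each span as simply supported:
  span AC: triangular load, peak 19.75: 7w₀L³/(360EI) = 110.4/EI
  span AC: point load 134.6 at a = 4.12: Pab(L + a)/(6LEI) = 372.3/EI
  span CE: triangular load, peak 8: w₀L³/(45EI) = 11.38/EI
  span CE: UDL 43: wL³/(24EI) = 114.7/EI
  relative rotation θ_0 = (482.7 + 126)/EI = 608.8/EI
A unit hogging moment at C produces rotation L₁/(3EI) + L₂/(3EI) = 3.533/EI.
Compatibility: M_C·(L₁+L₂)/(3EI) = θ_0, giving M_C = 172.3 kN·m (hogging).
Span AC, ΣM about A with M_C applied at C: R_C^{AC}·6.6 = 697.9 + 172.3, so R_C^{AC} = 131.9 kN and R_A = 199.8 − 131.9 = 67.92 kN.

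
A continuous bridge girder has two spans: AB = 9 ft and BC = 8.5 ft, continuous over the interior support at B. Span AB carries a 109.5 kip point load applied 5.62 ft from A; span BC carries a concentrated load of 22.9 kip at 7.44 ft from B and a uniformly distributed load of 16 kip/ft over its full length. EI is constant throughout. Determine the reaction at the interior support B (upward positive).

Release continuity at B by inserting a hinge; the redundant is the internal moment M_B. The primary structure is two simply-supported spans AB and BC.
Discontinuity in slope at B on the released structure — sum the simple-span end rotations:
  span AB: point load 109.5 at a = 5.62: Pab(L + a)/(6LEI) = 563.1/EI
  span BC: point load 22.9 at a = 7.44: Pab(L + b)/(6LEI) = 33.85/EI
  span BC: UDL 16: wL³/(24EI) = 409.4/EI
  relative rotation θ_0 = (563.1 + 443.3)/EI = 1006/EI
A unit hogging moment at B produces rotation L₁/(3EI) + L₂/(3EI) = 5.833/EI.
Compatibility: M_B·(L₁+L₂)/(3EI) = θ_0, giving M_B = 172.5 kip·ft (hogging).
Span AB, ΣM about A with M_B applied at B: R_B^{AB}·9 = 615.4 + 172.5, so R_B^{AB} = 87.55 kip and R_A = 109.5 − 87.55 = 21.95 kip.
Span BC, ΣM about C: R_B^{BC}·8.5 = 602.3 + 172.5, so R_B^{BC} = 91.15 kip and R_C = 158.9 − 91.15 = 67.75 kip.
R_B = 87.55 + 91.15 = 178.7 kip.

R_B = 178.7 kip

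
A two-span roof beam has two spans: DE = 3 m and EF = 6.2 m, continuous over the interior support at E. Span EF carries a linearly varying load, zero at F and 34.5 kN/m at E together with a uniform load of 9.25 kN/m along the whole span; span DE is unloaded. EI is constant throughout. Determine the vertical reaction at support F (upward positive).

R_F = 49.88 kN

Insert a hinge at E; M_E is the redundant, and each span becomes simply supported.
Discontinuity in slope at E on the released structure — sum the simple-span end rotations:
  span EF: triangular load, peak 34.5: w₀L³/(45EI) = 182.7/EI
  span EF: UDL 9.25: wL³/(24EI) = 91.86/EI
  relative rotation θ_0 = (0 + 274.6)/EI = 274.6/EI
A unit hogging moment at E produces rotation L₁/(3EI) + L₂/(3EI) = 3.067/EI.
Slope continuity at E: θ_0 = M_E·3.067/EI, so M_E = 274.6/3.067 = 89.53 kN·m (hogging).
Span EF, ΣM about F: R_E^{EF}·6.2 = 619.8 + 89.53, so R_E^{EF} = 114.4 kN and R_F = 164.3 − 114.4 = 49.88 kN.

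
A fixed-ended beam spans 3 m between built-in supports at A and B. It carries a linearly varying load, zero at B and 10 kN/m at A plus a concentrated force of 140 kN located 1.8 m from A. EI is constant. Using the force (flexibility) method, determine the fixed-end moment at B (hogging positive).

Release both end moments; the primary structure is a simply-supported span AB with redundants M_A and M_B.
On the primary (simply-supported) span, the end slopes from the loading are:
  at A: triangular load, peak 10: w₀L³/(45EI) = 6/EI
  at B: triangular load, peak 10: 7w₀L³/(360EI) = 5.25/EI
  at A: point load 140 at a = 1.8: Pab(L + b)/(6LEI) = 70.56/EI
  at B: point load 140 at a = 1.8: Pab(L + a)/(6LEI) = 80.64/EI
  θ_A0 = 76.56/EI,  θ_B0 = 85.89/EI
Flexibility coefficients: a unit moment at one end gives L/(3EI) there and L/(6EI) at the far end, so f₁₁ = f₂₂ = 1/EI and f₁₂ = f₂₁ = 0.5/EI.
Compatibility — zero rotation at each built-in end:
  1 M_A + 0.5 M_B = 76.56
  0.5 M_A + 1 M_B = 85.89
Solving the pair gives M_A = 44.82 kN·m and M_B = 63.48 kN·m (hogging).

M_B = 63.48 kN·m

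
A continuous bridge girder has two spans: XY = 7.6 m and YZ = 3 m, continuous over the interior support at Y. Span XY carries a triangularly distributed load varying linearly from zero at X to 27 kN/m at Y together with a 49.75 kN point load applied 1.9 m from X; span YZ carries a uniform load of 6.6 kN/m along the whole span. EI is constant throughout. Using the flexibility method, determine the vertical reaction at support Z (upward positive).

Release continuity at Y by inserting a hinge; the redundant is the internal moment M_Y. The primary structure is two simply-supported spans XY and YZ.
Rotations at Y on the released spans (each span's end-slope, ×1/EI):
  span XY: triangular load, peak 27: w₀L³/(45EI) = 263.4/EI
  span XY: point load 49.75 at a = 1.9: Pab(L + a)/(6LEI) = 112.2/EI
  span YZ: UDL 6.6: wL³/(24EI) = 7.425/EI
  relative rotation θ_0 = (375.6 + 7.425)/EI = 383.1/EI
A unit hogging moment at Y produces rotation L₁/(3EI) + L₂/(3EI) = 3.533/EI.
Compatibility: M_Y·(L₁+L₂)/(3EI) = θ_0, giving M_Y = 108.4 kN·m (hogging).
Span YZ, ΣM about Z: R_Y^{YZ}·3 = 29.7 + 108.4, so R_Y^{YZ} = 46.04 kN and R_Z = 19.8 − 46.04 = -26.24 kN.

R_Z = -26.24 kN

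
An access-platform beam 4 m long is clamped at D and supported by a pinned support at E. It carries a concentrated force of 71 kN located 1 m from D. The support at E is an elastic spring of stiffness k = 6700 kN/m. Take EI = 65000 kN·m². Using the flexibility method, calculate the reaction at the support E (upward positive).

R_E = 4.194 kN

Remove the prop at E; the released (primary) structure is a cantilever built in at D.
Free-end deflection of the primary structure under the applied loading (downward +):
  point load 71 at a = 1: Pa²(3L − a)/(6EI) = 130.2/EI
Tip deflection under a unit load at E: L³/(3EI) = 21.33/EI.
With EI = 65000 kN·m²: δ_0 = 0.002003 m and δ_{EE} = 0.000328 m/kN.
Compatibility — the spring shortens by R_E/k under the reaction it provides: δ_0 − R_E·δ_{EE} = R_E/k. With 1/k = 0.000149 m/kN, R_E = δ_0 / (δ_{EE} + 1/k) = 0.002003 / (0.000328 + 0.000149) = 4.194 kN.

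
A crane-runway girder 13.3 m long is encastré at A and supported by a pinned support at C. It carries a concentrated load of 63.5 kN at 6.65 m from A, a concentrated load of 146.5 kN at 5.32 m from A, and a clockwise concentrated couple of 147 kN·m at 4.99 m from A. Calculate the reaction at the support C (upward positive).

R_C = 60.42 kN

Release the roller at C. Primary structure: cantilever fixed at A.
Downward deflection at the released point C due to the loads:
  point load 63.5 at a = 6.65: Pa²(3L − a)/(6EI) = 15562/EI
  point load 146.5 at a = 5.32: Pa²(3L − a)/(6EI) = 23897/EI
  clockwise couple 147 at a = 4.99: M₀a(2L − a)/(2EI) = 7926/EI
  δ_0 = 47384/EI
Tip deflection under a unit load at C: L³/(3EI) = 784.2/EI.
The prop prevents deflection at C: R_C = δ_0/δ_{CC} = 47384/784.2 = 60.42 kN.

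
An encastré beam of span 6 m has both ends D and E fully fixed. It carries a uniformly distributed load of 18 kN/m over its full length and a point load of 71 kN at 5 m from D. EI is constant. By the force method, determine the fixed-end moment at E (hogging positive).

M_E = 103.3 kN·m

Take the two fixed-end moments M_D, M_E as redundants; the released structure is the simple span DE.
On the primary (simply-supported) span, the end slopes from the loading are:
  at D: UDL 18: wL³/(24EI) = 162/EI
  at E: UDL 18: wL³/(24EI) = 162/EI
  at D: point load 71 at a = 5: Pab(L + b)/(6LEI) = 69.03/EI
  at E: point load 71 at a = 5: Pab(L + a)/(6LEI) = 108.5/EI
  θ_D0 = 231/EI,  θ_E0 = 270.5/EI
Flexibility coefficients: a unit moment at one end gives L/(3EI) there and L/(6EI) at the far end, so f₁₁ = f₂₂ = 2/EI and f₁₂ = f₂₁ = 1/EI.
Compatibility — zero rotation at each built-in end:
  2 M_D + 1 M_E = 231
  1 M_D + 2 M_E = 270.5
Solving the pair gives M_D = 63.86 kN·m and M_E = 103.3 kN·m (hogging).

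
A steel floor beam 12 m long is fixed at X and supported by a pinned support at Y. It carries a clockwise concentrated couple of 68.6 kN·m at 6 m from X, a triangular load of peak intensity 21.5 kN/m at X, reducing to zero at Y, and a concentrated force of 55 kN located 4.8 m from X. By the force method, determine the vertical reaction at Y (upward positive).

Release the roller at Y. Primary structure: cantilever fixed at X.
Deflection at Y on the released cantilever, summing each load's contribution:
  clockwise couple 68.6 at a = 6: M₀a(2L − a)/(2EI) = 3704/EI
  triangular load, peak 21.5 at the fixed end: w₀L⁴/(30EI) = 14861/EI
  point load 55 at a = 4.8: Pa²(3L − a)/(6EI) = 6589/EI
  δ_0 = 25155/EI
Tip deflection under a unit load at Y: L³/(3EI) = 576/EI.
Compatibility at Y: δ_0 − R_Y·δ_{YY} = 0, so R_Y = 25155/576 = 43.67 kN.

R_Y = 43.67 kN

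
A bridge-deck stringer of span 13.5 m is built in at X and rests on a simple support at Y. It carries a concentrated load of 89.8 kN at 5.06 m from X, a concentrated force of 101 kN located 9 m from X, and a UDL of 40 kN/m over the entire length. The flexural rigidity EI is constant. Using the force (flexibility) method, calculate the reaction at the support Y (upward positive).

R_Y = 271.4 kN

Choose R_Y as the redundant. The primary structure is the cantilever fixed at X.
Deflection at Y on the released cantilever, summing each load's contribution:
  point load 89.8 at a = 5.06: Pa²(3L − a)/(6EI) = 13581/EI
  point load 101 at a = 9: Pa²(3L − a)/(6EI) = 42950/EI
  UDL 40: wL⁴/(8EI) = 166075/EI
  δ_0 = 222606/EI
Flexibility coefficient — unit upward force at Y: δ_{YY} = L³/(3EI) = 820.1/EI.
Compatibility at Y: δ_0 − R_Y·δ_{YY} = 0, so R_Y = 222606/820.1 = 271.4 kN.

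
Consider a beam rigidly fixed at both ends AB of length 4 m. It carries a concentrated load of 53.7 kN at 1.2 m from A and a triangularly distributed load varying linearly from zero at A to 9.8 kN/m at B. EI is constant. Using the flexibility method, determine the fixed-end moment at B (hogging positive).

Take the two fixed-end moments M_A, M_B as redundants; the released structure is the simple span AB.
Simple-span end rotations at A and B under the given loads:
  at A: point load 53.7 at a = 1.2: Pab(L + b)/(6LEI) = 51.12/EI
  at B: point load 53.7 at a = 1.2: Pab(L + a)/(6LEI) = 39.09/EI
  at A: triangular load, peak 9.8: 7w₀L³/(360EI) = 12.2/EI
  at B: triangular load, peak 9.8: w₀L³/(45EI) = 13.94/EI
  θ_A0 = 63.32/EI,  θ_B0 = 53.03/EI
Flexibility coefficients: a unit moment at one end gives L/(3EI) there and L/(6EI) at the far end, so f₁₁ = f₂₂ = 1.333/EI and f₁₂ = f₂₁ = 0.6667/EI.
Compatibility — zero rotation at each built-in end:
  1.333 M_A + 0.6667 M_B = 63.32
  0.6667 M_A + 1.333 M_B = 53.03
Solving the pair gives M_A = 36.8 kN·m and M_B = 21.37 kN·m (hogging).

M_B = 21.37 kN·m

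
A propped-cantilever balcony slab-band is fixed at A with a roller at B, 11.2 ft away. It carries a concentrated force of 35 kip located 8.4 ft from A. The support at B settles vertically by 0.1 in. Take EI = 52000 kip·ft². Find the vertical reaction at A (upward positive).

Take the reaction at B as the redundant and release it; the primary structure is a cantilever fixed at A.
Deflection at B on the released cantilever, summing each load's contribution:
  point load 35 at a = 8.4: Pa²(3L − a)/(6EI) = 10372/EI
Tip deflection under a unit load at B: L³/(3EI) = 468.3/EI.
With EI = 52000 kip·ft²: δ_0 = 0.19947 ft and δ_{BB} = 0.009006 ft/kip.
Compatibility — the beam at B must follow the support down by 0.008333 ft: δ_0 − R_B·δ_{BB} = 0.008333, so R_B = (0.19947 − 0.008333)/0.009006 = 21.22 kip.
Vertical equilibrium: R_A = ΣP − R_B = 35 − 21.22 = 13.78 kip.

R_A = 13.78 kip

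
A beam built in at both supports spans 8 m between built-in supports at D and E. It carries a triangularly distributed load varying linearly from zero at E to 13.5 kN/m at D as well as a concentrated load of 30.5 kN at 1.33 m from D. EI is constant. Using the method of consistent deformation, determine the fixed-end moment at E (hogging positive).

M_E = 34.42 kN·m

Take the two fixed-end moments M_D, M_E as redundants; the released structure is the simple span DE.
Simple-span end rotations at D and E under the given loads:
  at D: triangular load, peak 13.5: w₀L³/(45EI) = 153.6/EI
  at E: triangular load, peak 13.5: 7w₀L³/(360EI) = 134.4/EI
  at D: point load 30.5 at a = 1.33: Pab(L + b)/(6LEI) = 82.69/EI
  at E: point load 30.5 at a = 1.33: Pab(L + a)/(6LEI) = 52.59/EI
  θ_D0 = 236.3/EI,  θ_E0 = 187/EI
Flexibility coefficients: a unit moment at one end gives L/(3EI) there and L/(6EI) at the far end, so f₁₁ = f₂₂ = 2.667/EI and f₁₂ = f₂₁ = 1.333/EI.
Compatibility — zero rotation at each built-in end:
  2.667 M_D + 1.333 M_E = 236.3
  1.333 M_D + 2.667 M_E = 187
Solving the pair gives M_D = 71.4 kN·m and M_E = 34.42 kN·m (hogging).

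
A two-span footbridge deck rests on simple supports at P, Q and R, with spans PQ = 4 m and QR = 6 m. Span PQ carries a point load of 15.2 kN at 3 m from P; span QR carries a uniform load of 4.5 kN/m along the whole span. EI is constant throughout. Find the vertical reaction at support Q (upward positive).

R_Q = 31.62 kN

Take M_Q as the redundant. Released structure: two simple spans PQ and QR with a hinge at Q.
Rotations at Q on the released spans (each span's end-slope, ×1/EI):
  span PQ: point load 15.2 at a = 3: Pab(L + a)/(6LEI) = 13.3/EI
  span QR: UDL 4.5: wL³/(24EI) = 40.5/EI
  relative rotation θ_0 = (13.3 + 40.5)/EI = 53.8/EI
A unit hogging moment at Q produces rotation L₁/(3EI) + L₂/(3EI) = 3.333/EI.
Slope continuity at Q: θ_0 = M_Q·3.333/EI, so M_Q = 53.8/3.333 = 16.14 kN·m (hogging).
Span PQ, ΣM about P with M_Q applied at Q: R_Q^{PQ}·4 = 45.6 + 16.14, so R_Q^{PQ} = 15.44 kN and R_P = 15.2 − 15.44 = -0.235 kN.
Span QR, ΣM about R: R_Q^{QR}·6 = 81 + 16.14, so R_Q^{QR} = 16.19 kN and R_R = 27 − 16.19 = 10.81 kN.
R_Q = 15.44 + 16.19 = 31.62 kN.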